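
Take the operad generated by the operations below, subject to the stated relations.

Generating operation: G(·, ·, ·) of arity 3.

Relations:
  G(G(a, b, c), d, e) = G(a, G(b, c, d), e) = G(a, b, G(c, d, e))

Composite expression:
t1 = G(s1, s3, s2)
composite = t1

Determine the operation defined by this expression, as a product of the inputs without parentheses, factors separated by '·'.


Key point: G is associative — brackets drop, the s-order remains.
G(s1, s3, s2) linearizes to s1 · s3 · s2

s1 · s3 · s2


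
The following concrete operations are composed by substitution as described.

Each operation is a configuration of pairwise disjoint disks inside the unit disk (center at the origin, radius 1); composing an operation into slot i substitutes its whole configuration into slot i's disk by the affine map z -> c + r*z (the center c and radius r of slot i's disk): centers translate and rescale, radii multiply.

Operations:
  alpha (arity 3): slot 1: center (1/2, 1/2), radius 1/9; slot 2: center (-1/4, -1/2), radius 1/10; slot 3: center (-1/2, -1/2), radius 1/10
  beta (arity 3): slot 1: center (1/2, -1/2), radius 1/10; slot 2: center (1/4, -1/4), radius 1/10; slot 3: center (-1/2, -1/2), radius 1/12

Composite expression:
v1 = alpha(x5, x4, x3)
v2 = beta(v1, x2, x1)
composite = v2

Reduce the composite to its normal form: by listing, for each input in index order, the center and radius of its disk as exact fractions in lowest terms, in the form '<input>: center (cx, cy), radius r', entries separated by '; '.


x1: center (-1/2, -1/2), radius 1/12; x2: center (1/4, -1/4), radius 1/10; x3: center (9/20, -11/20), radius 1/100; x4: center (19/40, -11/20), radius 1/100; x5: center (11/20, -9/20), radius 1/90

Nesting under beta composes maps z -> c + r*z down each x-path.
x5: after 2 affine steps, its disk has center (11/20, -9/20), radius 1/90
x4: after 2 affine steps, its disk has center (19/40, -11/20), radius 1/100
x3: after 2 affine steps, its disk has center (9/20, -11/20), radius 1/100
x2: after 1 affine step, its disk has center (1/4, -1/4), radius 1/10
x1: after 1 affine step, its disk has center (-1/2, -1/2), radius 1/12


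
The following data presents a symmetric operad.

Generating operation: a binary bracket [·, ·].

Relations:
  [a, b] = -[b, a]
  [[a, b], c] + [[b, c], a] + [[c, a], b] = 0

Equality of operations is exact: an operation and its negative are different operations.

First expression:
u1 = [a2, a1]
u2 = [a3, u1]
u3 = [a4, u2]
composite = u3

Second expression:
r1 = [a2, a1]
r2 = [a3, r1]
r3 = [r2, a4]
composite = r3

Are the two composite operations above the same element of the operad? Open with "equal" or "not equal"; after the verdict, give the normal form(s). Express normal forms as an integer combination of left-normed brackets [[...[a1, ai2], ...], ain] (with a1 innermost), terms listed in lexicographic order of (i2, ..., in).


not equal; first: -[[[a1, a2], a3], a4]; second: [[[a1, a2], a3], a4]

Normal form of the first expression: -[[[a1, a2], a3], a4]
Normal form of the second expression: [[[a1, a2], a3], a4]
Distinct normal forms: not equal.


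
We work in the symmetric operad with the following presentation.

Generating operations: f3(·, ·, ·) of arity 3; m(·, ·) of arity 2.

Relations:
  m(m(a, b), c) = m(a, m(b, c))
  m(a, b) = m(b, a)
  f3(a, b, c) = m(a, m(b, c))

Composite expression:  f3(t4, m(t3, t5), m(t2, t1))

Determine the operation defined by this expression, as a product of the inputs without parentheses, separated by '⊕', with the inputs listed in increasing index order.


Any arrangement under f3 is one operation, so sort the t-inputs.
m(t3, t5) spells out as t3 ⊕ t5
m(t2, t1) spells out as t2 ⊕ t1
f3(t4, m(t3, t5), m(t2, t1)) spells out as t4 ⊕ t3 ⊕ t5 ⊕ t2 ⊕ t1
sorting the factors by input index: t1 ⊕ t2 ⊕ t3 ⊕ t4 ⊕ t5

t1 ⊕ t2 ⊕ t3 ⊕ t4 ⊕ t5


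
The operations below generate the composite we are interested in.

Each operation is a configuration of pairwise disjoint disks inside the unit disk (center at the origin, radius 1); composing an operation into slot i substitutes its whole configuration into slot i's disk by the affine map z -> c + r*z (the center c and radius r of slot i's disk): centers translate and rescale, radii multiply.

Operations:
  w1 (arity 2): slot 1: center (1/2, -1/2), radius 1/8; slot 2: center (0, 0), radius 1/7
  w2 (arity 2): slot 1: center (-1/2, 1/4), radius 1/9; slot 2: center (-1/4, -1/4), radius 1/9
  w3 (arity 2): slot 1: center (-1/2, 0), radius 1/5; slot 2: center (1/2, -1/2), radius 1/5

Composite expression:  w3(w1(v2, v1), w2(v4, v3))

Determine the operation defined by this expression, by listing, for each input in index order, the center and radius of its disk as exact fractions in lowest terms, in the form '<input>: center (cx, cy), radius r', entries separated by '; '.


Nesting under w3 composes maps z -> c + r*z down each v-path.
for v2, the 2-step affine chain lands on center (-2/5, -1/10), radius 1/40
for v1, the 2-step affine chain lands on center (-1/2, 0), radius 1/35
for v4, the 2-step affine chain lands on center (2/5, -9/20), radius 1/45
for v3, the 2-step affine chain lands on center (9/20, -11/20), radius 1/45

v1: center (-1/2, 0), radius 1/35; v2: center (-2/5, -1/10), radius 1/40; v3: center (9/20, -11/20), radius 1/45; v4: center (2/5, -9/20), radius 1/45


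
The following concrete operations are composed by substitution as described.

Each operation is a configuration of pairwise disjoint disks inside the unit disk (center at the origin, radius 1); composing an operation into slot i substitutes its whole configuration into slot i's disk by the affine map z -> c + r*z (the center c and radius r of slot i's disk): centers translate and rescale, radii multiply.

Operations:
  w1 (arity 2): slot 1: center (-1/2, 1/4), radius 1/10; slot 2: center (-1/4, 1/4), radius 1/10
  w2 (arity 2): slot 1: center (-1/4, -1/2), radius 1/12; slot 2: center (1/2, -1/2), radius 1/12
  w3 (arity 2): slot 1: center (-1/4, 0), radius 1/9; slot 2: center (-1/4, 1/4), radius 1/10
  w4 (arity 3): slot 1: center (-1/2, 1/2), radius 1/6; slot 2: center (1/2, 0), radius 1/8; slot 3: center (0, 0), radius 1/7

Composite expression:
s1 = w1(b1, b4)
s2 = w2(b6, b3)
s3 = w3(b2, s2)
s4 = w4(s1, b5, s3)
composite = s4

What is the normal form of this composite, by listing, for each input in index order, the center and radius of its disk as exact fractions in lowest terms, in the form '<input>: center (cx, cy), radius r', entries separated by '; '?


b1: center (-7/12, 13/24), radius 1/60; b2: center (-1/28, 0), radius 1/63; b3: center (-1/35, 1/35), radius 1/840; b4: center (-13/24, 13/24), radius 1/60; b5: center (1/2, 0), radius 1/8; b6: center (-11/280, 1/35), radius 1/840

Follow each b-input down from w4: c' goes to c + r*c', radius to r*r'.
tracing b1 down its 2-map path: center (-7/12, 13/24), radius 1/60
tracing b4 down its 2-map path: center (-13/24, 13/24), radius 1/60
tracing b5 down its 1-map path: center (1/2, 0), radius 1/8
tracing b2 down its 2-map path: center (-1/28, 0), radius 1/63
tracing b6 down its 3-map path: center (-11/280, 1/35), radius 1/840
tracing b3 down its 3-map path: center (-1/35, 1/35), radius 1/840


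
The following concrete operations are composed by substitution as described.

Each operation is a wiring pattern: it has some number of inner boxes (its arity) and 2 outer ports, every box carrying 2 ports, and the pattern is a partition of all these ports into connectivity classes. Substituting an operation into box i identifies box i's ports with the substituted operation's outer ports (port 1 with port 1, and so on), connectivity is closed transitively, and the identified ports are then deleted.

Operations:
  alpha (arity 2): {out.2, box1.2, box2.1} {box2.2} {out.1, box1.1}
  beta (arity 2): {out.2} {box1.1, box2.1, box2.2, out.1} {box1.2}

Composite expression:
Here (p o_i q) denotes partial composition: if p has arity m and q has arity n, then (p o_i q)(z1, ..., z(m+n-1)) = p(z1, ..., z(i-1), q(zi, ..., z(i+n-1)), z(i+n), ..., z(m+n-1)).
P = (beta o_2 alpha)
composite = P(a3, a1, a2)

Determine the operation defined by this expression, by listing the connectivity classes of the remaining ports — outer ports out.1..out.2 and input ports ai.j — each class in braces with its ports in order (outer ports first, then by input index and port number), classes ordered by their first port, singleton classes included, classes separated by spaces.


{out.1, a1.1, a1.2, a2.1, a3.1} {out.2} {a2.2} {a3.2}


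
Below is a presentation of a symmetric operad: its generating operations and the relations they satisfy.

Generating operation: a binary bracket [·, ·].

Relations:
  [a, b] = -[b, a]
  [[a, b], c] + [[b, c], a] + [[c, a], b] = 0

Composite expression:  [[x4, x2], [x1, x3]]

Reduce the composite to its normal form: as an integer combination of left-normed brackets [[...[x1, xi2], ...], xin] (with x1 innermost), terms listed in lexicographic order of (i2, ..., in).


[[[x1, x3], x2], x4] - [[[x1, x3], x4], x2]

Left-normed coefficients sit on the x1-initial expansion words.
Composite bracket: [[x4, x2], [x1, x3]]
Each bracket splits as ab - ba, giving 8 signed words (2^3 = 8).
Only words starting with x1 matter:
  word x1x3x2x4 has sign +1, contributing +[[[x1, x3], x2], x4]
  word x1x3x4x2 has sign -1, contributing -[[[x1, x3], x4], x2]


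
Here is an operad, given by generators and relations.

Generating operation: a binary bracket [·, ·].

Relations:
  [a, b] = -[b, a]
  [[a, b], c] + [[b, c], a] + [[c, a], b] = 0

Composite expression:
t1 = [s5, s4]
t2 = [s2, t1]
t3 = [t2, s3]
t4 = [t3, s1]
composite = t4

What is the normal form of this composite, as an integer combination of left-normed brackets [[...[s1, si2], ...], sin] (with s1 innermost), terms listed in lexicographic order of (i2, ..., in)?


[[[[s1, s2], s4], s5], s3] - [[[[s1, s2], s5], s4], s3] - [[[[s1, s3], s2], s4], s5] + [[[[s1, s3], s2], s5], s4] + [[[[s1, s3], s4], s5], s2] - [[[[s1, s3], s5], s4], s2] - [[[[s1, s4], s5], s2], s3] + [[[[s1, s5], s4], s2], s3]

A multilinear Lie element is pinned by s1-initial words (s1 innermost).
Composite bracket: [[[s2, [s5, s4]], s3], s1]
Full expansion: 16 signed words from ab - ba (2^4 = 16).
The s1-initial words carry the normal form:
  from s1s2s4s5s3, sign +1: term +[[[[s1, s2], s4], s5], s3]
  from s1s2s5s4s3, sign -1: term -[[[[s1, s2], s5], s4], s3]
  from s1s3s2s4s5, sign -1: term -[[[[s1, s3], s2], s4], s5]
  from s1s3s2s5s4, sign +1: term +[[[[s1, s3], s2], s5], s4]
  from s1s3s4s5s2, sign +1: term +[[[[s1, s3], s4], s5], s2]
  from s1s3s5s4s2, sign -1: term -[[[[s1, s3], s5], s4], s2]
  from s1s4s5s2s3, sign -1: term -[[[[s1, s4], s5], s2], s3]
  from s1s5s4s2s3, sign +1: term +[[[[s1, s5], s4], s2], s3]


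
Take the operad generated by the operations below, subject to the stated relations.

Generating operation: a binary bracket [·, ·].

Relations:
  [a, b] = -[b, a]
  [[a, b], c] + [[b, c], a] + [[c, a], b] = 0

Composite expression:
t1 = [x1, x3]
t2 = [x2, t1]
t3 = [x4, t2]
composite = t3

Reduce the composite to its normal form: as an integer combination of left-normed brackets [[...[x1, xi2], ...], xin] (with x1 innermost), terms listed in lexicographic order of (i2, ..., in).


[[[x1, x3], x2], x4]

Antisymmetry and Jacobi reduce to x1-anchored left-normed brackets.
Composite bracket: [x4, [x2, [x1, x3]]]
Expanding via [a, b] = ab - ba: 8 signed words (2^3 = 8).
Only words starting with x1 matter:
  sign of x1x3x2x4 is +1, so it contributes +[[[x1, x3], x2], x4]


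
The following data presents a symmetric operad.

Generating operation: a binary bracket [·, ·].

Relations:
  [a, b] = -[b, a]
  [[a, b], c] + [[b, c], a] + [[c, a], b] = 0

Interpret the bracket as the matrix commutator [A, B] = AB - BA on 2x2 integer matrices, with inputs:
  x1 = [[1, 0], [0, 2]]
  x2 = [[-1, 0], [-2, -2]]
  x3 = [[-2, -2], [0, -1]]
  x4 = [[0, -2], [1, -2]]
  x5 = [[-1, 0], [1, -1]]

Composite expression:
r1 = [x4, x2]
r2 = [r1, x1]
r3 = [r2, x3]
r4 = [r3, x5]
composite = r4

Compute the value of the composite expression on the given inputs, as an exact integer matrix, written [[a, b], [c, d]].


[[2, 0], [20, -2]]

[x4, x2] = [[4, 2], [5, -4]]
[[x4, x2], x1] = [[0, 2], [-5, 0]]
[[[x4, x2], x1], x3] = [[-10, 2], [5, 10]]
[[[[x4, x2], x1], x3], x5] = [[2, 0], [20, -2]]


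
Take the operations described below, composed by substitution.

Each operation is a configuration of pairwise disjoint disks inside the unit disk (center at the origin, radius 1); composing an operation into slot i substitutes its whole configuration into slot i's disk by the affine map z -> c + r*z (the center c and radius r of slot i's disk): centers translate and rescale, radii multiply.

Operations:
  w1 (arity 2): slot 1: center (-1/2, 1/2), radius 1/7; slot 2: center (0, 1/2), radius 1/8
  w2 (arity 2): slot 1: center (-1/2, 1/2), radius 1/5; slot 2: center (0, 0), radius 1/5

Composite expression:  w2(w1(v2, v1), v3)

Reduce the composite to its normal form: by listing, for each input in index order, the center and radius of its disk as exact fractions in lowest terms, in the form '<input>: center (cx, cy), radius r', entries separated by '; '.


v1: center (-1/2, 3/5), radius 1/40; v2: center (-3/5, 3/5), radius 1/35; v3: center (0, 0), radius 1/5


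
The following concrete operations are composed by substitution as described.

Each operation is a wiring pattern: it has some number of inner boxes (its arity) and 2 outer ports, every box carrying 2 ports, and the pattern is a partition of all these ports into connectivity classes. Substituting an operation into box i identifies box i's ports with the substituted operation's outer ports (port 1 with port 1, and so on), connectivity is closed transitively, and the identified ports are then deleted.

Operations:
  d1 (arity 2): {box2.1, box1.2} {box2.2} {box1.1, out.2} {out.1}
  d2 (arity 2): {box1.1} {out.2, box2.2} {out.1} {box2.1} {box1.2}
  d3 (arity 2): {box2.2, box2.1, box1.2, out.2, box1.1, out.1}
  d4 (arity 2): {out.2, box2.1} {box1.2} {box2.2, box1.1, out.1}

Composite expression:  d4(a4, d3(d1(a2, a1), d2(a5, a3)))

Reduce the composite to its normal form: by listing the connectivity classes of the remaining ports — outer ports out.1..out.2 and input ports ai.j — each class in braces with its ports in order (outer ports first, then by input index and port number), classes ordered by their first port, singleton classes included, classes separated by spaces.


Connectivity passes through glued d4-boundaries; trace each wire chain.
through d1, on inputs (a2, a1): {out.1} {out.2, a2.1} {a1.1, a2.2} {a1.2} (out.j = stage outer ports)
through d2, on inputs (a5, a3): {out.1} {out.2, a3.2} {a3.1} {a5.1} {a5.2} (out.j = stage outer ports)
through d3, on inputs (a2, a1, a5, a3): {out.1, out.2, a2.1, a3.2} {a1.1, a2.2} {a1.2} {a3.1} {a5.1} {a5.2} (out.j = stage outer ports)
through d4, on inputs (a4, a2, a1, a5, a3): {out.1, out.2, a2.1, a3.2, a4.1} {a1.1, a2.2} {a1.2} {a3.1} {a4.2} {a5.1} {a5.2} (out.j = stage outer ports)

{out.1, out.2, a2.1, a3.2, a4.1} {a1.1, a2.2} {a1.2} {a3.1} {a4.2} {a5.1} {a5.2}


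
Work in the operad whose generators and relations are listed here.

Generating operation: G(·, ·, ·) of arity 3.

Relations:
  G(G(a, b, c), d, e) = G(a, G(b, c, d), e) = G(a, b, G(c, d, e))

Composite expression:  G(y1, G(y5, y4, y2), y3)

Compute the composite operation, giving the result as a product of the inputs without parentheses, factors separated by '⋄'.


y1 ⋄ y5 ⋄ y4 ⋄ y2 ⋄ y3

The G-tree's shape is irrelevant; the y-reading-order decides.
G(y5, y4, y2) reduces to y5 ⋄ y4 ⋄ y2
G(y1, G(y5, y4, y2), y3) reduces to y1 ⋄ y5 ⋄ y4 ⋄ y2 ⋄ y3


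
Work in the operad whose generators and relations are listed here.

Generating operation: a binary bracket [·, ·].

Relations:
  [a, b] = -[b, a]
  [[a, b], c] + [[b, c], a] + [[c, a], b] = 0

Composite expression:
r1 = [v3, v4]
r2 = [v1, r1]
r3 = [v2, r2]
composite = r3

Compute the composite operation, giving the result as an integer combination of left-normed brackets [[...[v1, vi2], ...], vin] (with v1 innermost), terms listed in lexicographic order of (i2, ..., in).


-[[[v1, v3], v4], v2] + [[[v1, v4], v3], v2]


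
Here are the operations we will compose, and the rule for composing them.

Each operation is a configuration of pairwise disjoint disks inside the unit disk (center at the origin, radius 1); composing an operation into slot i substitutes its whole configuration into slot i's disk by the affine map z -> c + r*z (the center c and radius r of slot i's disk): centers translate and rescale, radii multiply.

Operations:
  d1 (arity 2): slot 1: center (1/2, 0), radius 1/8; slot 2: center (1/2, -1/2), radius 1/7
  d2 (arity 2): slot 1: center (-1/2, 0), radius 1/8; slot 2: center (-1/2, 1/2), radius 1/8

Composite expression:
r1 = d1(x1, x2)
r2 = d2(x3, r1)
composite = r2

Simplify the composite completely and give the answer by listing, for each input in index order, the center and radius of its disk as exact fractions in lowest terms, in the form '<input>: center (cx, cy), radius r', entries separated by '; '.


x1: center (-7/16, 1/2), radius 1/64; x2: center (-7/16, 7/16), radius 1/56; x3: center (-1/2, 0), radius 1/8


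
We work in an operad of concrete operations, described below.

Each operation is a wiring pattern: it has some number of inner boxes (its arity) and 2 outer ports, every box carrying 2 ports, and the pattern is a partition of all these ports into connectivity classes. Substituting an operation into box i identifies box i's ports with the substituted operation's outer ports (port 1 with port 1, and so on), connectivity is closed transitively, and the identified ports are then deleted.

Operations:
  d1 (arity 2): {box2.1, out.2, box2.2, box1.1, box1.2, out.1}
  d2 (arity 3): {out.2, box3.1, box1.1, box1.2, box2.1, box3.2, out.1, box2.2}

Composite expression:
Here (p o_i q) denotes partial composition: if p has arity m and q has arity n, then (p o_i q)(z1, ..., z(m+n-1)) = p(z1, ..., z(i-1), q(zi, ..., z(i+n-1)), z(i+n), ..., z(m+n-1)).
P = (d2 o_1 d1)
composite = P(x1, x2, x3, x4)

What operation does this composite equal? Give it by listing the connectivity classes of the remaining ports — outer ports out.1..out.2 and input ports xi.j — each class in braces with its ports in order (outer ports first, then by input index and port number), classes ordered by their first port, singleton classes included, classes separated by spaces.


{out.1, out.2, x1.1, x1.2, x2.1, x2.2, x3.1, x3.2, x4.1, x4.2}

Two ports join when wires chain via d2-identified ports.
composing d1 on (x1, x2), with out.j its own outer ports: {out.1, out.2, x1.1, x1.2, x2.1, x2.2}
composing d2 on (x1, x2, x3, x4), with out.j its own outer ports: {out.1, out.2, x1.1, x1.2, x2.1, x2.2, x3.1, x3.2, x4.1, x4.2}


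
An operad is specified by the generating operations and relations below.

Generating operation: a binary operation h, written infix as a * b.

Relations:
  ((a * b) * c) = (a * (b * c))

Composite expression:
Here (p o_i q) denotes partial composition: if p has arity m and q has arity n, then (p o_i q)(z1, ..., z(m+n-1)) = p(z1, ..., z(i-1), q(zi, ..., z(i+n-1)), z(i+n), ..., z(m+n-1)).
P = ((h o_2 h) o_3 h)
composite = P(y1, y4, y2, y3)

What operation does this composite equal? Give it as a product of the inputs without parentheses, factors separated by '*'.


y1 * y4 * y2 * y3

The h-tree's shape is irrelevant; the y-reading-order decides.
(y2 * y3) linearizes to y2 * y3
(y4 * (y2 * y3)) linearizes to y4 * y2 * y3
(y1 * (y4 * (y2 * y3))) linearizes to y1 * y4 * y2 * y3


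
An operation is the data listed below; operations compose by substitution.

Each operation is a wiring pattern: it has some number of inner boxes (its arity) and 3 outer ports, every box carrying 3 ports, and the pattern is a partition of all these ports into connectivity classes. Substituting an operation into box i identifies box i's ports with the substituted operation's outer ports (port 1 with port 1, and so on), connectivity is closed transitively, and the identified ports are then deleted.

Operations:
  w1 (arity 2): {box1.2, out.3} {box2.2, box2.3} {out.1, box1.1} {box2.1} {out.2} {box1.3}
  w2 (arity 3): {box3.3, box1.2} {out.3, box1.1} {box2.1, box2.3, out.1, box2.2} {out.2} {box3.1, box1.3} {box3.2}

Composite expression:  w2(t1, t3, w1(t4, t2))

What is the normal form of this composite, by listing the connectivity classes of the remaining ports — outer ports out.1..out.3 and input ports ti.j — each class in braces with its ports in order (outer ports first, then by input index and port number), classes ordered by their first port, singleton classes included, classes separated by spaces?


Connectivity passes through glued w2-boundaries; trace each wire chain.
w1 over (t4, t2) gives {out.1, t4.1} {out.2} {out.3, t4.2} {t2.1} {t2.2, t2.3} {t4.3}, out.j being that stage's outer ports
w2 over (t1, t3, t4, t2) gives {out.1, t3.1, t3.2, t3.3} {out.2} {out.3, t1.1} {t1.2, t4.2} {t1.3, t4.1} {t2.1} {t2.2, t2.3} {t4.3}, out.j being that stage's outer ports

{out.1, t3.1, t3.2, t3.3} {out.2} {out.3, t1.1} {t1.2, t4.2} {t1.3, t4.1} {t2.1} {t2.2, t2.3} {t4.3}


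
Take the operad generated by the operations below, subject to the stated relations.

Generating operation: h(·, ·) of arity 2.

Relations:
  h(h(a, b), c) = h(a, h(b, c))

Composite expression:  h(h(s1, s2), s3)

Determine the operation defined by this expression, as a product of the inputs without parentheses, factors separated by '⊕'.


s1 ⊕ s2 ⊕ s3

Key point: h is associative — brackets drop, the s-order remains.
h(s1, s2) spells out as s1 ⊕ s2
h(h(s1, s2), s3) spells out as s1 ⊕ s2 ⊕ s3


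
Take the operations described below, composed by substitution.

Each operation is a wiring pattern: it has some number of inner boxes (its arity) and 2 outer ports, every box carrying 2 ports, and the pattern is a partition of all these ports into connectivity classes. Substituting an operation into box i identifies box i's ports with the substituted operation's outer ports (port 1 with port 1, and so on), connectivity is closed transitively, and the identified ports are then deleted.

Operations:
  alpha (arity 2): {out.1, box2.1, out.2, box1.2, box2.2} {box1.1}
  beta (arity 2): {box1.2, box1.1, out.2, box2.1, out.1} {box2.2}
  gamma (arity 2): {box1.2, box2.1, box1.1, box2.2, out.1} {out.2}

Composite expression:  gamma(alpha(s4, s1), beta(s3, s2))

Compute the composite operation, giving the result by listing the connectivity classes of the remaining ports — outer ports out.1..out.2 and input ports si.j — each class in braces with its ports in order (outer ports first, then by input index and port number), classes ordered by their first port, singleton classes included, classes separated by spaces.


{out.1, s1.1, s1.2, s2.1, s3.1, s3.2, s4.2} {out.2} {s2.2} {s4.1}

Reachability decides: close wires over gamma-identified ports.
stage alpha: inputs (s4, s1), connectivity {out.1, out.2, s1.1, s1.2, s4.2} {s4.1}, out.j its boundary
stage beta: inputs (s3, s2), connectivity {out.1, out.2, s2.1, s3.1, s3.2} {s2.2}, out.j its boundary
stage gamma: inputs (s4, s1, s3, s2), connectivity {out.1, s1.1, s1.2, s2.1, s3.1, s3.2, s4.2} {out.2} {s2.2} {s4.1}, out.j its boundary


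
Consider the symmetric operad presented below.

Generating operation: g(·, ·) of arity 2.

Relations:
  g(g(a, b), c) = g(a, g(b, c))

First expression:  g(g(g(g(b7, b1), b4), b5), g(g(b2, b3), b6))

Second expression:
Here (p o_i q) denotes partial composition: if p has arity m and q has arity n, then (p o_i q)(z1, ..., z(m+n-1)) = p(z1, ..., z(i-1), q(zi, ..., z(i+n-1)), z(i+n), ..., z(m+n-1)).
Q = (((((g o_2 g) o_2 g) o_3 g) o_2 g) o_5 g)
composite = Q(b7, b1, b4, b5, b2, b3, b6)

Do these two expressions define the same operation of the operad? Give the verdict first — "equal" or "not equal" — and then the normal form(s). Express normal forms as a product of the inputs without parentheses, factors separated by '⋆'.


Reducing the first expression gives b7 ⋆ b1 ⋆ b4 ⋆ b5 ⋆ b2 ⋆ b3 ⋆ b6
Reducing the second expression gives b7 ⋆ b1 ⋆ b4 ⋆ b5 ⋆ b2 ⋆ b3 ⋆ b6
One common form — equal.

equal: each reduces to b7 ⋆ b1 ⋆ b4 ⋆ b5 ⋆ b2 ⋆ b3 ⋆ b6


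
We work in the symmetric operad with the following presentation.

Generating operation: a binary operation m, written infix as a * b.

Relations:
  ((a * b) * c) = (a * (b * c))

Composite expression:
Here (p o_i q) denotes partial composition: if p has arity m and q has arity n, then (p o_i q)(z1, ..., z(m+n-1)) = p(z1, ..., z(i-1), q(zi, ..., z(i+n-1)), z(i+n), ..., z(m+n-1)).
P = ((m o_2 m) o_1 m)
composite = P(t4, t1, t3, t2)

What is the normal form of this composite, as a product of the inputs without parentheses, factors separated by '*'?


Under associativity of m, the answer is the t's in reading order.
(t4 * t1) unparenthesizes to t4 * t1
(t3 * t2) unparenthesizes to t3 * t2
((t4 * t1) * (t3 * t2)) unparenthesizes to t4 * t1 * t3 * t2

t4 * t1 * t3 * t2


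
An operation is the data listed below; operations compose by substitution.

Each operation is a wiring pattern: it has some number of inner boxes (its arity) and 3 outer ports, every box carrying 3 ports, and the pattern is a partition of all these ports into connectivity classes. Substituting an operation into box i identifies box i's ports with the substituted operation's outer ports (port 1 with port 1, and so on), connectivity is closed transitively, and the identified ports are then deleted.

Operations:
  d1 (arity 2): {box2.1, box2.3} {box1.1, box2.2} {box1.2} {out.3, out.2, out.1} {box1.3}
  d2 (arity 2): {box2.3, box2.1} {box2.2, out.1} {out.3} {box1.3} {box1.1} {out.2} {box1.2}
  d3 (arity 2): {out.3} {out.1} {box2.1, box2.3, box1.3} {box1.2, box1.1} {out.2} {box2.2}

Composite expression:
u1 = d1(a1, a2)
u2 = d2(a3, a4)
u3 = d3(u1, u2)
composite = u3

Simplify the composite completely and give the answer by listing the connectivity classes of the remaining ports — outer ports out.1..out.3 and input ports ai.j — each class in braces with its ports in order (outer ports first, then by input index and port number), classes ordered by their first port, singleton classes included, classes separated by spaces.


After gluing at d3, chains via deleted ports link the a-ports.
composing d1 on (a1, a2), with out.j its own outer ports: {out.1, out.2, out.3} {a1.1, a2.2} {a1.2} {a1.3} {a2.1, a2.3}
composing d2 on (a3, a4), with out.j its own outer ports: {out.1, a4.2} {out.2} {out.3} {a3.1} {a3.2} {a3.3} {a4.1, a4.3}
composing d3 on (a1, a2, a3, a4), with out.j its own outer ports: {out.1} {out.2} {out.3} {a1.1, a2.2} {a1.2} {a1.3} {a2.1, a2.3} {a3.1} {a3.2} {a3.3} {a4.1, a4.3} {a4.2}

{out.1} {out.2} {out.3} {a1.1, a2.2} {a1.2} {a1.3} {a2.1, a2.3} {a3.1} {a3.2} {a3.3} {a4.1, a4.3} {a4.2}


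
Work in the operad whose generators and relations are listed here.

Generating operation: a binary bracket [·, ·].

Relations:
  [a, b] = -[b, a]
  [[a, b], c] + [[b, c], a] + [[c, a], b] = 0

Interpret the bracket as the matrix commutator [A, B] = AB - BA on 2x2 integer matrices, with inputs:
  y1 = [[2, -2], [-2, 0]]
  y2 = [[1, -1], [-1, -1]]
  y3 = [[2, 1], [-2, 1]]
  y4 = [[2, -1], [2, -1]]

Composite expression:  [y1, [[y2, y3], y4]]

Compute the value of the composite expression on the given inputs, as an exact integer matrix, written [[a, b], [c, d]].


[y2, y3] = [[3, 3], [3, -3]]
[[y2, y3], y4] = [[9, -15], [-3, -9]]
[y1, [[y2, y3], y4]] = [[-24, 6], [-30, 24]]

[[-24, 6], [-30, 24]]


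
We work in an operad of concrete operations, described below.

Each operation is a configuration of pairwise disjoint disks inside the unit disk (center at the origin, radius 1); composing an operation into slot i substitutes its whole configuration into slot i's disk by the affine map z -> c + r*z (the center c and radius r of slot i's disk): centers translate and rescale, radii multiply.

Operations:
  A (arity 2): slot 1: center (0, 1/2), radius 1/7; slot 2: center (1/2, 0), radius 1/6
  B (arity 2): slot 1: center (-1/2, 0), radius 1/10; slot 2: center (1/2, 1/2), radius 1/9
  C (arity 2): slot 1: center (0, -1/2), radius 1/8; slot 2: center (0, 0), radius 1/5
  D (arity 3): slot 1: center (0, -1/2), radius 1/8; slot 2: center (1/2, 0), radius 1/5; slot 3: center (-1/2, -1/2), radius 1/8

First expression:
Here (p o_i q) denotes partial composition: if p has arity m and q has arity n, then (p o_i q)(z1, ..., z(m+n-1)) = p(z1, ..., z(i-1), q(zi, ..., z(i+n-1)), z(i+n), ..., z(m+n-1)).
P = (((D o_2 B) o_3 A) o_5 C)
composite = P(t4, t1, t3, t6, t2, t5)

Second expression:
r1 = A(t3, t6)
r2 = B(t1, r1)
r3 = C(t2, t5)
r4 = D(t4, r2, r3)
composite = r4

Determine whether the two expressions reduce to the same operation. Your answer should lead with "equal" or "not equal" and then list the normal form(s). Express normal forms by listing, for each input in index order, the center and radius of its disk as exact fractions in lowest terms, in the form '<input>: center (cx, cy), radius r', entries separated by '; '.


equal; the common form is t1: center (2/5, 0), radius 1/50; t2: center (-1/2, -9/16), radius 1/64; t3: center (3/5, 1/9), radius 1/315; t4: center (0, -1/2), radius 1/8; t5: center (-1/2, -1/2), radius 1/40; t6: center (11/18, 1/10), radius 1/270

The first expression reduces to t1: center (2/5, 0), radius 1/50; t2: center (-1/2, -9/16), radius 1/64; t3: center (3/5, 1/9), radius 1/315; t4: center (0, -1/2), radius 1/8; t5: center (-1/2, -1/2), radius 1/40; t6: center (11/18, 1/10), radius 1/270
The second expression reduces to t1: center (2/5, 0), radius 1/50; t2: center (-1/2, -9/16), radius 1/64; t3: center (3/5, 1/9), radius 1/315; t4: center (0, -1/2), radius 1/8; t5: center (-1/2, -1/2), radius 1/40; t6: center (11/18, 1/10), radius 1/270
Both agree, so they are equal.


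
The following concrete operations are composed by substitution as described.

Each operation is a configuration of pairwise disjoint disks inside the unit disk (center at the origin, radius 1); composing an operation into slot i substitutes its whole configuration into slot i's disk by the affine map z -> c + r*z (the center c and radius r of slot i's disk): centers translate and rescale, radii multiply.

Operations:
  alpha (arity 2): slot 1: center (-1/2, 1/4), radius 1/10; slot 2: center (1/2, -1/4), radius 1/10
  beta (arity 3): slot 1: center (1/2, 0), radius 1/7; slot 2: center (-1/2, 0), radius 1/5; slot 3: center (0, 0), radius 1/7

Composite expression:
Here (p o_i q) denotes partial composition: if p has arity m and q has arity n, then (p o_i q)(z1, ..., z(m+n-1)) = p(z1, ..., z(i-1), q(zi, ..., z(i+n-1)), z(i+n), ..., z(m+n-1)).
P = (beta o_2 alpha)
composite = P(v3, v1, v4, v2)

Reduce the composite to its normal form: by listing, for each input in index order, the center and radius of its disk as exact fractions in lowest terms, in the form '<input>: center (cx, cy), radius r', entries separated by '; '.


v1: center (-3/5, 1/20), radius 1/50; v2: center (0, 0), radius 1/7; v3: center (1/2, 0), radius 1/7; v4: center (-2/5, -1/20), radius 1/50

Only the slot chain above each v matters under beta; compose those maps.
input v3: applying the 1 nested substitution gives center (1/2, 0), radius 1/7
input v1: applying the 2 nested substitutions gives center (-3/5, 1/20), radius 1/50
input v4: applying the 2 nested substitutions gives center (-2/5, -1/20), radius 1/50
input v2: applying the 1 nested substitution gives center (0, 0), radius 1/7


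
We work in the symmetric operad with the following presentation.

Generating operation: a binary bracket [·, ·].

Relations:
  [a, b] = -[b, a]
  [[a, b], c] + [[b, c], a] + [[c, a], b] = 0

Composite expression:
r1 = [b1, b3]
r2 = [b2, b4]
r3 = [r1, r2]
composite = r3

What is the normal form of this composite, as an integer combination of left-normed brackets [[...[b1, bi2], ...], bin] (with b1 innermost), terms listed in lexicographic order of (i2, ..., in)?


[[[b1, b3], b2], b4] - [[[b1, b3], b4], b2]

Expand each bracket as ab - ba; the b1-initial words give the coefficients.
Composite bracket: [[b1, b3], [b2, b4]]
Under [a, b] = ab - ba we get 8 signed associative words (2^3 = 8).
Coefficients come from the b1-initial words:
  word b1b3b2b4 has sign +1, contributing +[[[b1, b3], b2], b4]
  word b1b3b4b2 has sign -1, contributing -[[[b1, b3], b4], b2]


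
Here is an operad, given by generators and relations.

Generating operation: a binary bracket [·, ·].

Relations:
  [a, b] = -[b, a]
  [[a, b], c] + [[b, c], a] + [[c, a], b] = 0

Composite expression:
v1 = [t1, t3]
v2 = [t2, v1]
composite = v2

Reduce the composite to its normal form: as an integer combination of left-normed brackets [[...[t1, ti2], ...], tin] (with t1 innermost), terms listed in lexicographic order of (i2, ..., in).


-[[t1, t3], t2]

In the tensor algebra, words opening t1 carry the t1-anchored form.
Composite bracket: [t2, [t1, t3]]
Full expansion: 4 signed words from ab - ba (2^2 = 4).
The t1-initial words carry the normal form:
  from t1t3t2, sign -1: term -[[t1, t3], t2]


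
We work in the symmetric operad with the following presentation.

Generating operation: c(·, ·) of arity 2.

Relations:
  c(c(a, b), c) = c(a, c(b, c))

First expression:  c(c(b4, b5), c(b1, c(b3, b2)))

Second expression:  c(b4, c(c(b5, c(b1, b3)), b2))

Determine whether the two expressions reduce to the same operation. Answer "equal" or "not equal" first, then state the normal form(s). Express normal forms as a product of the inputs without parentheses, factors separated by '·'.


equal; both compose to b4 · b5 · b1 · b3 · b2


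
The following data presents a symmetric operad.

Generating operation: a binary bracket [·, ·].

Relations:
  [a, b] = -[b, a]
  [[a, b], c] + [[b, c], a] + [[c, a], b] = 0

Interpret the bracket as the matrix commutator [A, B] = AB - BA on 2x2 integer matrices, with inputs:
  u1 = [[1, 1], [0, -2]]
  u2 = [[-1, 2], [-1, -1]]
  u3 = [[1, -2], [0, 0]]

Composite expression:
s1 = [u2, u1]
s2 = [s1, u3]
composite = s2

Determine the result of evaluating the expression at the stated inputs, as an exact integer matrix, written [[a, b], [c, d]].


[[-6, 2], [-3, 6]]

[u2, u1] = [[1, -6], [-3, -1]]
[[u2, u1], u3] = [[-6, 2], [-3, 6]]


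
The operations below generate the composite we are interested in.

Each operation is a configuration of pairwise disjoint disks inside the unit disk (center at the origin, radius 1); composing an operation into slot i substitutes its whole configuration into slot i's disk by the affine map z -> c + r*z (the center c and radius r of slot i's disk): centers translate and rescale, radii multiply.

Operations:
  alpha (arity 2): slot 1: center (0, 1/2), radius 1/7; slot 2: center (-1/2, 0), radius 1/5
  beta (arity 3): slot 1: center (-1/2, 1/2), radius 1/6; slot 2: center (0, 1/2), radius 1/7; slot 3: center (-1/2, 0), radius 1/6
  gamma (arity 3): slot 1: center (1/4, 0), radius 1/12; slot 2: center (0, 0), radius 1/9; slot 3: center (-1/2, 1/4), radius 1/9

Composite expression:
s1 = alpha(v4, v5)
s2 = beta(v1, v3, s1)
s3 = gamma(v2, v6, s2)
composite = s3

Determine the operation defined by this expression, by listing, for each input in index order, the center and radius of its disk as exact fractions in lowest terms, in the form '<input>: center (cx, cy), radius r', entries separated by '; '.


Below gamma, radii multiply path by path; the v-disk centers shift.
input v2: composing its 1 substitution step yields center (1/4, 0), radius 1/12
input v6: composing its 1 substitution step yields center (0, 0), radius 1/9
input v1: composing its 2 substitution steps yields center (-5/9, 11/36), radius 1/54
input v3: composing its 2 substitution steps yields center (-1/2, 11/36), radius 1/63
input v4: composing its 3 substitution steps yields center (-5/9, 7/27), radius 1/378
input v5: composing its 3 substitution steps yields center (-61/108, 1/4), radius 1/270

v1: center (-5/9, 11/36), radius 1/54; v2: center (1/4, 0), radius 1/12; v3: center (-1/2, 11/36), radius 1/63; v4: center (-5/9, 7/27), radius 1/378; v5: center (-61/108, 1/4), radius 1/270; v6: center (0, 0), radius 1/9


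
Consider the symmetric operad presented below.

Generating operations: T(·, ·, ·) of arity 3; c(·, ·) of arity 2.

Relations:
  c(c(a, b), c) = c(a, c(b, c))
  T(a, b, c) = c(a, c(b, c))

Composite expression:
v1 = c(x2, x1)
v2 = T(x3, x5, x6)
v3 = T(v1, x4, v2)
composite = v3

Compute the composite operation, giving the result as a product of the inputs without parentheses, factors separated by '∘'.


x2 ∘ x1 ∘ x4 ∘ x3 ∘ x5 ∘ x6

Under associativity of T, the answer is the x's in reading order.
c(x2, x1) unparenthesizes to x2 ∘ x1
T(x3, x5, x6) unparenthesizes to x3 ∘ x5 ∘ x6
T(c(x2, x1), x4, T(x3, x5, x6)) unparenthesizes to x2 ∘ x1 ∘ x4 ∘ x3 ∘ x5 ∘ x6


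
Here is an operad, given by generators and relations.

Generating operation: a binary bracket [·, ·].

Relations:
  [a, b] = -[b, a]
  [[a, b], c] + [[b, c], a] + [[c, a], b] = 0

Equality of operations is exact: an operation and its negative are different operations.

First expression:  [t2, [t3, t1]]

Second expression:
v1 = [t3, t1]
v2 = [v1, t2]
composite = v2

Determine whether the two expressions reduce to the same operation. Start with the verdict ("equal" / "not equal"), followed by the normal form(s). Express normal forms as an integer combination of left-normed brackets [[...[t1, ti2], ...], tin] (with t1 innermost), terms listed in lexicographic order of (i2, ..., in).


not equal: they reduce to [[t1, t3], t2] and -[[t1, t3], t2]

Reducing the first expression gives [[t1, t3], t2]
Reducing the second expression gives -[[t1, t3], t2]
The forms do not match — not equal.


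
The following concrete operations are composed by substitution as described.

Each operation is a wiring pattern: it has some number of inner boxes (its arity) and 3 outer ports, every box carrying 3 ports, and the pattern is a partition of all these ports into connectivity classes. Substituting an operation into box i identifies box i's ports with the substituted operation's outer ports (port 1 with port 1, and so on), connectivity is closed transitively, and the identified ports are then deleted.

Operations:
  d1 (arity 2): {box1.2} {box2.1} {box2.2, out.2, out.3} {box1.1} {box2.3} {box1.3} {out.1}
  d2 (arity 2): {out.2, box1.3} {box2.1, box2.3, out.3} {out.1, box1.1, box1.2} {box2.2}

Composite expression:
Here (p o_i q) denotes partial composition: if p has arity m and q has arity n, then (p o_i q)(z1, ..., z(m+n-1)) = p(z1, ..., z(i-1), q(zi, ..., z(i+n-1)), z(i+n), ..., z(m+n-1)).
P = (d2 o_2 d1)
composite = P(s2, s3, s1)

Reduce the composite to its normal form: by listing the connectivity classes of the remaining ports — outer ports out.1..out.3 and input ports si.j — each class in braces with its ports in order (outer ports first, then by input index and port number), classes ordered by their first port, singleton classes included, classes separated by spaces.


{out.1, s2.1, s2.2} {out.2, s2.3} {out.3, s1.2} {s1.1} {s1.3} {s3.1} {s3.2} {s3.3}

Connectivity passes through glued d2-boundaries; trace each wire chain.
d1 over (s3, s1) gives {out.1} {out.2, out.3, s1.2} {s1.1} {s1.3} {s3.1} {s3.2} {s3.3}, out.j being that stage's outer ports
d2 over (s2, s3, s1) gives {out.1, s2.1, s2.2} {out.2, s2.3} {out.3, s1.2} {s1.1} {s1.3} {s3.1} {s3.2} {s3.3}, out.j being that stage's outer ports


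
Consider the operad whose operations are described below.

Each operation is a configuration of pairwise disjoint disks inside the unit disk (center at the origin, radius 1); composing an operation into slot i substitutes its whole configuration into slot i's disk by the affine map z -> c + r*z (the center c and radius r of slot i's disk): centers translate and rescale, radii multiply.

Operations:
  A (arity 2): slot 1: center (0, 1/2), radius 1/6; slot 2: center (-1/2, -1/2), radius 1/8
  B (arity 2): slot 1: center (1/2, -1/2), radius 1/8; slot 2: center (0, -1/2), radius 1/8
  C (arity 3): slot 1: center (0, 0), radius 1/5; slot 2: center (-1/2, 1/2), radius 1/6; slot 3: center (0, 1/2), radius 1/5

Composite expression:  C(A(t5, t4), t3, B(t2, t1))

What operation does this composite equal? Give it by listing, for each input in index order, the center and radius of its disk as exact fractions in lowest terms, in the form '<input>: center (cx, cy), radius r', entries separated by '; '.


t1: center (0, 2/5), radius 1/40; t2: center (1/10, 2/5), radius 1/40; t3: center (-1/2, 1/2), radius 1/6; t4: center (-1/10, -1/10), radius 1/40; t5: center (0, 1/10), radius 1/30

Each t-disk chains the slot maps above it in C; radii multiply.
t5 passes through 2 substitutions, ending at center (0, 1/10), radius 1/30
t4 passes through 2 substitutions, ending at center (-1/10, -1/10), radius 1/40
t3 passes through 1 substitution, ending at center (-1/2, 1/2), radius 1/6
t2 passes through 2 substitutions, ending at center (1/10, 2/5), radius 1/40
t1 passes through 2 substitutions, ending at center (0, 2/5), radius 1/40
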